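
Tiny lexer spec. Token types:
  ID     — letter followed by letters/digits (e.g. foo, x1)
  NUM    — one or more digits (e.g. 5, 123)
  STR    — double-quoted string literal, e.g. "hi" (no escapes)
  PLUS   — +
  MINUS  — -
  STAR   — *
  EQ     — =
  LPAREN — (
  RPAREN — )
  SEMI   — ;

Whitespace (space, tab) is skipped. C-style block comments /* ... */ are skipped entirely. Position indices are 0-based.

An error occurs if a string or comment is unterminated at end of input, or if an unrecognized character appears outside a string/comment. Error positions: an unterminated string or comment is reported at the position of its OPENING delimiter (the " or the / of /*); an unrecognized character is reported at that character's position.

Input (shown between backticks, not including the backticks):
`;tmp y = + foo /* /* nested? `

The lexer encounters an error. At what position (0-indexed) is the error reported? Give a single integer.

pos=0: emit SEMI ';'
pos=1: emit ID 'tmp' (now at pos=4)
pos=5: emit ID 'y' (now at pos=6)
pos=7: emit EQ '='
pos=9: emit PLUS '+'
pos=11: emit ID 'foo' (now at pos=14)
pos=15: enter COMMENT mode (saw '/*')
pos=15: ERROR — unterminated comment (reached EOF)

Answer: 15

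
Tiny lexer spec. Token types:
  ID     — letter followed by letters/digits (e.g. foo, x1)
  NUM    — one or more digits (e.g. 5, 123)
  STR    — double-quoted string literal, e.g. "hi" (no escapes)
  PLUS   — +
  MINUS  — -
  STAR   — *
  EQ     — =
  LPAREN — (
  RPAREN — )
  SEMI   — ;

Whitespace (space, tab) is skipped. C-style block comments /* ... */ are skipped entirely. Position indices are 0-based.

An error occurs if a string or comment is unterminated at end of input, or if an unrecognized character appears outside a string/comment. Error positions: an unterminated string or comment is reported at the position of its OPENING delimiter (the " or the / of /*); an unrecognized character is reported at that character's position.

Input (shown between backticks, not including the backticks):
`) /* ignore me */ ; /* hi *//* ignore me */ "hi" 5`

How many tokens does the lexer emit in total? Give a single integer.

pos=0: emit RPAREN ')'
pos=2: enter COMMENT mode (saw '/*')
exit COMMENT mode (now at pos=17)
pos=18: emit SEMI ';'
pos=20: enter COMMENT mode (saw '/*')
exit COMMENT mode (now at pos=28)
pos=28: enter COMMENT mode (saw '/*')
exit COMMENT mode (now at pos=43)
pos=44: enter STRING mode
pos=44: emit STR "hi" (now at pos=48)
pos=49: emit NUM '5' (now at pos=50)
DONE. 4 tokens: [RPAREN, SEMI, STR, NUM]

Answer: 4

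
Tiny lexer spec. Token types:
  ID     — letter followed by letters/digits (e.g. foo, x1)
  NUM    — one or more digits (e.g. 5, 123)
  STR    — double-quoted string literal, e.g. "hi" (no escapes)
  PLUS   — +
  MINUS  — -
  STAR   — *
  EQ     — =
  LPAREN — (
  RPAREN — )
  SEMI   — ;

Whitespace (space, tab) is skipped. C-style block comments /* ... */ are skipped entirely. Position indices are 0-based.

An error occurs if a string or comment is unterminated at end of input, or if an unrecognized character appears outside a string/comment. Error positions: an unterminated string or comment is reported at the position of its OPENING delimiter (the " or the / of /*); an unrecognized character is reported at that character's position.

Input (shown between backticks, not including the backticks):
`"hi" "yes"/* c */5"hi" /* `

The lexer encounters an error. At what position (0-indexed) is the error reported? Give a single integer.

Answer: 23

Derivation:
pos=0: enter STRING mode
pos=0: emit STR "hi" (now at pos=4)
pos=5: enter STRING mode
pos=5: emit STR "yes" (now at pos=10)
pos=10: enter COMMENT mode (saw '/*')
exit COMMENT mode (now at pos=17)
pos=17: emit NUM '5' (now at pos=18)
pos=18: enter STRING mode
pos=18: emit STR "hi" (now at pos=22)
pos=23: enter COMMENT mode (saw '/*')
pos=23: ERROR — unterminated comment (reached EOF)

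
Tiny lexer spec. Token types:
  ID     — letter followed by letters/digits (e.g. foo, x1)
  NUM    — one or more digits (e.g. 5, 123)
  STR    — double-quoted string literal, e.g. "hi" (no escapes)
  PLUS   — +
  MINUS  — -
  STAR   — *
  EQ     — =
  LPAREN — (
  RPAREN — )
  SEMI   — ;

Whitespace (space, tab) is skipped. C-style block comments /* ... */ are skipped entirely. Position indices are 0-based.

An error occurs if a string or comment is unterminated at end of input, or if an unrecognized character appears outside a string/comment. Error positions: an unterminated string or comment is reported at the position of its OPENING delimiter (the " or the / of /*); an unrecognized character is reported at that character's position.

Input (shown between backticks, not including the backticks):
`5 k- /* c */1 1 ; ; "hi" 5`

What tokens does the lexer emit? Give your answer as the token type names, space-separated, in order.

Answer: NUM ID MINUS NUM NUM SEMI SEMI STR NUM

Derivation:
pos=0: emit NUM '5' (now at pos=1)
pos=2: emit ID 'k' (now at pos=3)
pos=3: emit MINUS '-'
pos=5: enter COMMENT mode (saw '/*')
exit COMMENT mode (now at pos=12)
pos=12: emit NUM '1' (now at pos=13)
pos=14: emit NUM '1' (now at pos=15)
pos=16: emit SEMI ';'
pos=18: emit SEMI ';'
pos=20: enter STRING mode
pos=20: emit STR "hi" (now at pos=24)
pos=25: emit NUM '5' (now at pos=26)
DONE. 9 tokens: [NUM, ID, MINUS, NUM, NUM, SEMI, SEMI, STR, NUM]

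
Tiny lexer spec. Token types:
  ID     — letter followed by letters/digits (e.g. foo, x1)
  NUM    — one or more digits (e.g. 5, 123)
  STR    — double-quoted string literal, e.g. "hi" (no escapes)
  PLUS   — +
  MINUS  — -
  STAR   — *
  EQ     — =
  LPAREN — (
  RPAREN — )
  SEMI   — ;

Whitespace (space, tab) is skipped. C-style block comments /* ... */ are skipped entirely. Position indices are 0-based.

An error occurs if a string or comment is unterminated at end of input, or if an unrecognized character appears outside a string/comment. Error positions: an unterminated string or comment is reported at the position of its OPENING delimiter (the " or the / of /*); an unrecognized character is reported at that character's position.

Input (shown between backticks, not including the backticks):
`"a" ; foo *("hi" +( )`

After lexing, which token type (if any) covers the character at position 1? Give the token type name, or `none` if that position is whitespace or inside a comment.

Answer: STR

Derivation:
pos=0: enter STRING mode
pos=0: emit STR "a" (now at pos=3)
pos=4: emit SEMI ';'
pos=6: emit ID 'foo' (now at pos=9)
pos=10: emit STAR '*'
pos=11: emit LPAREN '('
pos=12: enter STRING mode
pos=12: emit STR "hi" (now at pos=16)
pos=17: emit PLUS '+'
pos=18: emit LPAREN '('
pos=20: emit RPAREN ')'
DONE. 9 tokens: [STR, SEMI, ID, STAR, LPAREN, STR, PLUS, LPAREN, RPAREN]
Position 1: char is 'a' -> STR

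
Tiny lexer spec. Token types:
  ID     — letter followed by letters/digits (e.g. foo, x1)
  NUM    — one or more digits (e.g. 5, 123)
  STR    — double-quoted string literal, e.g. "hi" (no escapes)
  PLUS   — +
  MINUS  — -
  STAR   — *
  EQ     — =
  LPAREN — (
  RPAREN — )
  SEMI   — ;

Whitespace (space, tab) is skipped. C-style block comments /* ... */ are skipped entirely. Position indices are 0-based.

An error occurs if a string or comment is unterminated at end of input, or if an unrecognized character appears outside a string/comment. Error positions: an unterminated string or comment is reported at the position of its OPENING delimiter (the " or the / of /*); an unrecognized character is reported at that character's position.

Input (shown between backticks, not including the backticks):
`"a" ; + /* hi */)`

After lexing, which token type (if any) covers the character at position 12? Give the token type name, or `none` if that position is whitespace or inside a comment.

pos=0: enter STRING mode
pos=0: emit STR "a" (now at pos=3)
pos=4: emit SEMI ';'
pos=6: emit PLUS '+'
pos=8: enter COMMENT mode (saw '/*')
exit COMMENT mode (now at pos=16)
pos=16: emit RPAREN ')'
DONE. 4 tokens: [STR, SEMI, PLUS, RPAREN]
Position 12: char is 'i' -> none

Answer: none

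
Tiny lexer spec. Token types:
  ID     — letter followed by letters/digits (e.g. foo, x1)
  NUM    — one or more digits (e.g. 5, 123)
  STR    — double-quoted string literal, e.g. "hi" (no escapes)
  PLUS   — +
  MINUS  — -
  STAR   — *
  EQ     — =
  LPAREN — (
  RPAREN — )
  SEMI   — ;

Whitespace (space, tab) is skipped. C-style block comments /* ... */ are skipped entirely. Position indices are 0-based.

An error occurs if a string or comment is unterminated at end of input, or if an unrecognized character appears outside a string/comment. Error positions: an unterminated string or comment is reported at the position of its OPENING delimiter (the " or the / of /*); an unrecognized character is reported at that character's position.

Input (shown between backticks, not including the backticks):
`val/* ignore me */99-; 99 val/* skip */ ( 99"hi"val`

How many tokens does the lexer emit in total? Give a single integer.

pos=0: emit ID 'val' (now at pos=3)
pos=3: enter COMMENT mode (saw '/*')
exit COMMENT mode (now at pos=18)
pos=18: emit NUM '99' (now at pos=20)
pos=20: emit MINUS '-'
pos=21: emit SEMI ';'
pos=23: emit NUM '99' (now at pos=25)
pos=26: emit ID 'val' (now at pos=29)
pos=29: enter COMMENT mode (saw '/*')
exit COMMENT mode (now at pos=39)
pos=40: emit LPAREN '('
pos=42: emit NUM '99' (now at pos=44)
pos=44: enter STRING mode
pos=44: emit STR "hi" (now at pos=48)
pos=48: emit ID 'val' (now at pos=51)
DONE. 10 tokens: [ID, NUM, MINUS, SEMI, NUM, ID, LPAREN, NUM, STR, ID]

Answer: 10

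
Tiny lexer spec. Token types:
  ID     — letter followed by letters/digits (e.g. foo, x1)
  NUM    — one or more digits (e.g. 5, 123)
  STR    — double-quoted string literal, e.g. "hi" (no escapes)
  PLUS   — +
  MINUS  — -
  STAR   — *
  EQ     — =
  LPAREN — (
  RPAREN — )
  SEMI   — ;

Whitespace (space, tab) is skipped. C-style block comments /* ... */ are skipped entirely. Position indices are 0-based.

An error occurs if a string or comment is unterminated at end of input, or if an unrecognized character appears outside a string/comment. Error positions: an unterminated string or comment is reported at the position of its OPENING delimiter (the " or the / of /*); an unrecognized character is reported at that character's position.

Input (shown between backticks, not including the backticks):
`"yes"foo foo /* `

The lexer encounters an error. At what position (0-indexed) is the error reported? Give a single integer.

Answer: 13

Derivation:
pos=0: enter STRING mode
pos=0: emit STR "yes" (now at pos=5)
pos=5: emit ID 'foo' (now at pos=8)
pos=9: emit ID 'foo' (now at pos=12)
pos=13: enter COMMENT mode (saw '/*')
pos=13: ERROR — unterminated comment (reached EOF)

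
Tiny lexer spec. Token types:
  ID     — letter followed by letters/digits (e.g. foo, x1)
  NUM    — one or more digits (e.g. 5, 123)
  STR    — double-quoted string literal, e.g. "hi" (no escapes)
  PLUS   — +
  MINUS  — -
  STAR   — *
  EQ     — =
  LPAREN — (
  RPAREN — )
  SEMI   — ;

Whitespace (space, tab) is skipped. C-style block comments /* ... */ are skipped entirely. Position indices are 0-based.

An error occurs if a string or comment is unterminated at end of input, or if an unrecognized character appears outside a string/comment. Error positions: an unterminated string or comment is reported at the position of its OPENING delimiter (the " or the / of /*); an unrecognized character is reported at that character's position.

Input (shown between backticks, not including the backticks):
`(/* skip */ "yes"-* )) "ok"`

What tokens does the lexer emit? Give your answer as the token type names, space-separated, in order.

pos=0: emit LPAREN '('
pos=1: enter COMMENT mode (saw '/*')
exit COMMENT mode (now at pos=11)
pos=12: enter STRING mode
pos=12: emit STR "yes" (now at pos=17)
pos=17: emit MINUS '-'
pos=18: emit STAR '*'
pos=20: emit RPAREN ')'
pos=21: emit RPAREN ')'
pos=23: enter STRING mode
pos=23: emit STR "ok" (now at pos=27)
DONE. 7 tokens: [LPAREN, STR, MINUS, STAR, RPAREN, RPAREN, STR]

Answer: LPAREN STR MINUS STAR RPAREN RPAREN STR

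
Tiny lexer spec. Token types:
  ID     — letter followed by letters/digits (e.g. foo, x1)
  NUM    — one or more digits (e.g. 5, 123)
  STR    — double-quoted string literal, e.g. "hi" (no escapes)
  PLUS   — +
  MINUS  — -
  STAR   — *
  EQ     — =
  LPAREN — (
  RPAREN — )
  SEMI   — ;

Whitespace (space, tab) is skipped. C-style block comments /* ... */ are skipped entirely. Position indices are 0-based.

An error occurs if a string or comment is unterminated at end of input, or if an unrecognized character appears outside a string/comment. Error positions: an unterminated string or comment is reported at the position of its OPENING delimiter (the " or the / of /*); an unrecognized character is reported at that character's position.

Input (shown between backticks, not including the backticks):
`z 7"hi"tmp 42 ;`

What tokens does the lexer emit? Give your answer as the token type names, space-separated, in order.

pos=0: emit ID 'z' (now at pos=1)
pos=2: emit NUM '7' (now at pos=3)
pos=3: enter STRING mode
pos=3: emit STR "hi" (now at pos=7)
pos=7: emit ID 'tmp' (now at pos=10)
pos=11: emit NUM '42' (now at pos=13)
pos=14: emit SEMI ';'
DONE. 6 tokens: [ID, NUM, STR, ID, NUM, SEMI]

Answer: ID NUM STR ID NUM SEMI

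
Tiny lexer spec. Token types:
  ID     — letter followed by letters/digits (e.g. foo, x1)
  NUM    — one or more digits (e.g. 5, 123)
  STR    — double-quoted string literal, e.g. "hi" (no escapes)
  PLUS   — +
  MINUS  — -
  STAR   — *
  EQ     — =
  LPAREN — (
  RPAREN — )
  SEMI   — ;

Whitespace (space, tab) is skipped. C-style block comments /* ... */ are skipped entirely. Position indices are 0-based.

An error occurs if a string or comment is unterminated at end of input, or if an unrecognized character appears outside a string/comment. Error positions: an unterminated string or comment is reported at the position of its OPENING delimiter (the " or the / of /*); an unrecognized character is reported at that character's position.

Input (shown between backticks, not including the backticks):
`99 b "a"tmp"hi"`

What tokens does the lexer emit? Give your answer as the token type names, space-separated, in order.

Answer: NUM ID STR ID STR

Derivation:
pos=0: emit NUM '99' (now at pos=2)
pos=3: emit ID 'b' (now at pos=4)
pos=5: enter STRING mode
pos=5: emit STR "a" (now at pos=8)
pos=8: emit ID 'tmp' (now at pos=11)
pos=11: enter STRING mode
pos=11: emit STR "hi" (now at pos=15)
DONE. 5 tokens: [NUM, ID, STR, ID, STR]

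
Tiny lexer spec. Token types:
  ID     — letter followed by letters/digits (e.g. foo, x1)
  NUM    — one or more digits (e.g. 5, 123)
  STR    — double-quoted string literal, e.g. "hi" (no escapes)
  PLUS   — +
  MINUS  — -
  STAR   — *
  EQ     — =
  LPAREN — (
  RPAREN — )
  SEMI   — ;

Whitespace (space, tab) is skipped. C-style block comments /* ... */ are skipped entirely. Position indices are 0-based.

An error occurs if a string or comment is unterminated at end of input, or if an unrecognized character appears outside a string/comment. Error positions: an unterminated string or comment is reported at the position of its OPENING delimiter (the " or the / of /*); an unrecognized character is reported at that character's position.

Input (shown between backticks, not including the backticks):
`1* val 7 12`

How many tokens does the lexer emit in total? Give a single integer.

Answer: 5

Derivation:
pos=0: emit NUM '1' (now at pos=1)
pos=1: emit STAR '*'
pos=3: emit ID 'val' (now at pos=6)
pos=7: emit NUM '7' (now at pos=8)
pos=9: emit NUM '12' (now at pos=11)
DONE. 5 tokens: [NUM, STAR, ID, NUM, NUM]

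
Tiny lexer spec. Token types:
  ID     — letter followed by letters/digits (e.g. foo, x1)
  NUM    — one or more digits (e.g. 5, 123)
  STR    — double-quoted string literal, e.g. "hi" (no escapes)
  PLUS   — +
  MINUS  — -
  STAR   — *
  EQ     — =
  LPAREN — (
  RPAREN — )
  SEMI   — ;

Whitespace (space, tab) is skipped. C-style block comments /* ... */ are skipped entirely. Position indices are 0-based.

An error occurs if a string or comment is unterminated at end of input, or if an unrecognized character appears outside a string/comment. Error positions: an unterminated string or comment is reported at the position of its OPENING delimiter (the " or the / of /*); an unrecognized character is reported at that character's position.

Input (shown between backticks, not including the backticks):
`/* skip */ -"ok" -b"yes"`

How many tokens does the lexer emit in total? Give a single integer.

Answer: 5

Derivation:
pos=0: enter COMMENT mode (saw '/*')
exit COMMENT mode (now at pos=10)
pos=11: emit MINUS '-'
pos=12: enter STRING mode
pos=12: emit STR "ok" (now at pos=16)
pos=17: emit MINUS '-'
pos=18: emit ID 'b' (now at pos=19)
pos=19: enter STRING mode
pos=19: emit STR "yes" (now at pos=24)
DONE. 5 tokens: [MINUS, STR, MINUS, ID, STR]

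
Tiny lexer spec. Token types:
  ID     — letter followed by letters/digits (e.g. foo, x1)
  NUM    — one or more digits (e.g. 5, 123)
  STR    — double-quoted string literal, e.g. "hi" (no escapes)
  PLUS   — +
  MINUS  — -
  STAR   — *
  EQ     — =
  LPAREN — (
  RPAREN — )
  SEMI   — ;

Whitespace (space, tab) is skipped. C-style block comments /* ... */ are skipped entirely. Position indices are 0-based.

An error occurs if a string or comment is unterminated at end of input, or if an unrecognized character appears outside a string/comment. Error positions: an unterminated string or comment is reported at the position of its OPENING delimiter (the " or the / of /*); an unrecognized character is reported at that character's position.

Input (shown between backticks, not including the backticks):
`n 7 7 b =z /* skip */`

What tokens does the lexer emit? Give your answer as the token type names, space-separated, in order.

pos=0: emit ID 'n' (now at pos=1)
pos=2: emit NUM '7' (now at pos=3)
pos=4: emit NUM '7' (now at pos=5)
pos=6: emit ID 'b' (now at pos=7)
pos=8: emit EQ '='
pos=9: emit ID 'z' (now at pos=10)
pos=11: enter COMMENT mode (saw '/*')
exit COMMENT mode (now at pos=21)
DONE. 6 tokens: [ID, NUM, NUM, ID, EQ, ID]

Answer: ID NUM NUM ID EQ ID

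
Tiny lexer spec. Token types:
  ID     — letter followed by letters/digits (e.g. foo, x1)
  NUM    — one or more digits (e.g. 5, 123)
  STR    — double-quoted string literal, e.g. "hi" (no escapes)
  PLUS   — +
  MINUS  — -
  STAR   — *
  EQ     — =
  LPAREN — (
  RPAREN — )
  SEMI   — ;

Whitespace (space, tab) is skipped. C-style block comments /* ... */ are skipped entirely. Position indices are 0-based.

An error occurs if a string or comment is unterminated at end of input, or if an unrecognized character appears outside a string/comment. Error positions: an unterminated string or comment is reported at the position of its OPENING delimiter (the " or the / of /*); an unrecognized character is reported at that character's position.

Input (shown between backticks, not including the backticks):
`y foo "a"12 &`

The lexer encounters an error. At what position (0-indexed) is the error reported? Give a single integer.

Answer: 12

Derivation:
pos=0: emit ID 'y' (now at pos=1)
pos=2: emit ID 'foo' (now at pos=5)
pos=6: enter STRING mode
pos=6: emit STR "a" (now at pos=9)
pos=9: emit NUM '12' (now at pos=11)
pos=12: ERROR — unrecognized char '&'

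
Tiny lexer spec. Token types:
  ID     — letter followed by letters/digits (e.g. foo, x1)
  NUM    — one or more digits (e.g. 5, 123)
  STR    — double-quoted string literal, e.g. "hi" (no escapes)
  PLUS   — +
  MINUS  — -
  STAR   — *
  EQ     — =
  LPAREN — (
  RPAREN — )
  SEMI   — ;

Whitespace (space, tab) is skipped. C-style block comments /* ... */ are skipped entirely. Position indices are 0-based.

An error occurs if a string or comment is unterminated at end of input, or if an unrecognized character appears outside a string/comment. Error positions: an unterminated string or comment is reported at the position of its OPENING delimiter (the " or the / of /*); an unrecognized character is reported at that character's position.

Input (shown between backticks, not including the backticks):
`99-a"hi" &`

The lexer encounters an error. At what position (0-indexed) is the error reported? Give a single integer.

pos=0: emit NUM '99' (now at pos=2)
pos=2: emit MINUS '-'
pos=3: emit ID 'a' (now at pos=4)
pos=4: enter STRING mode
pos=4: emit STR "hi" (now at pos=8)
pos=9: ERROR — unrecognized char '&'

Answer: 9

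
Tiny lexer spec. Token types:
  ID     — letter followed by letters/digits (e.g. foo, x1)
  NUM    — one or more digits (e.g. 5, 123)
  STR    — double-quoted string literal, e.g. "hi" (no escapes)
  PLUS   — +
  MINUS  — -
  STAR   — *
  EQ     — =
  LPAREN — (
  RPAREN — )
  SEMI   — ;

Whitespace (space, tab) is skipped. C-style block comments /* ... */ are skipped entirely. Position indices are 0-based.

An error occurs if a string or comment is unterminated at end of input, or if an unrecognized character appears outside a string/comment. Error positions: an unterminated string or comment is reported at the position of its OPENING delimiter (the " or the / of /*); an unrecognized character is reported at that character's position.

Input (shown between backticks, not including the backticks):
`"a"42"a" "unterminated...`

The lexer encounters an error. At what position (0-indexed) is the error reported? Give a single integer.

pos=0: enter STRING mode
pos=0: emit STR "a" (now at pos=3)
pos=3: emit NUM '42' (now at pos=5)
pos=5: enter STRING mode
pos=5: emit STR "a" (now at pos=8)
pos=9: enter STRING mode
pos=9: ERROR — unterminated string

Answer: 9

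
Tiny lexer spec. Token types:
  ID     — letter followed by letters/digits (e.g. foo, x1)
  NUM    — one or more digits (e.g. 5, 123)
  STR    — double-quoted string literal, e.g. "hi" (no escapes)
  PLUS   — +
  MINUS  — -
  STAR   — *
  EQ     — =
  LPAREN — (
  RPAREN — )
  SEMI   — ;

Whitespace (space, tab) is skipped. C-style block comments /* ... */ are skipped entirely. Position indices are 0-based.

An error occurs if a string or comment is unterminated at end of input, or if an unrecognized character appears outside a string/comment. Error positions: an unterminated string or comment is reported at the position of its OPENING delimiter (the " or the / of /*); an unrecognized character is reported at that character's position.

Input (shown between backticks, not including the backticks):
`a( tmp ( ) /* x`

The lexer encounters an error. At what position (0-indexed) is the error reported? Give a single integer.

Answer: 11

Derivation:
pos=0: emit ID 'a' (now at pos=1)
pos=1: emit LPAREN '('
pos=3: emit ID 'tmp' (now at pos=6)
pos=7: emit LPAREN '('
pos=9: emit RPAREN ')'
pos=11: enter COMMENT mode (saw '/*')
pos=11: ERROR — unterminated comment (reached EOF)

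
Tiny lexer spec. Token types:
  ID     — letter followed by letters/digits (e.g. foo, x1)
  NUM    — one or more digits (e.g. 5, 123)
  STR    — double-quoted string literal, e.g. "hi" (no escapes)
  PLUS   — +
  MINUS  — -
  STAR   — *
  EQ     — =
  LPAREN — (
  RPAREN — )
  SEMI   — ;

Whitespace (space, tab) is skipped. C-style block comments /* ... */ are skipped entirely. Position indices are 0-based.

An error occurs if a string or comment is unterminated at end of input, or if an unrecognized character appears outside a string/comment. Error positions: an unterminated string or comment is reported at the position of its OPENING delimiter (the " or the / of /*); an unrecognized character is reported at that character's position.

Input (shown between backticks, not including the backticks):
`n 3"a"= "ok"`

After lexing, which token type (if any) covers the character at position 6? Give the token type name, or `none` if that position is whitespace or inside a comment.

pos=0: emit ID 'n' (now at pos=1)
pos=2: emit NUM '3' (now at pos=3)
pos=3: enter STRING mode
pos=3: emit STR "a" (now at pos=6)
pos=6: emit EQ '='
pos=8: enter STRING mode
pos=8: emit STR "ok" (now at pos=12)
DONE. 5 tokens: [ID, NUM, STR, EQ, STR]
Position 6: char is '=' -> EQ

Answer: EQ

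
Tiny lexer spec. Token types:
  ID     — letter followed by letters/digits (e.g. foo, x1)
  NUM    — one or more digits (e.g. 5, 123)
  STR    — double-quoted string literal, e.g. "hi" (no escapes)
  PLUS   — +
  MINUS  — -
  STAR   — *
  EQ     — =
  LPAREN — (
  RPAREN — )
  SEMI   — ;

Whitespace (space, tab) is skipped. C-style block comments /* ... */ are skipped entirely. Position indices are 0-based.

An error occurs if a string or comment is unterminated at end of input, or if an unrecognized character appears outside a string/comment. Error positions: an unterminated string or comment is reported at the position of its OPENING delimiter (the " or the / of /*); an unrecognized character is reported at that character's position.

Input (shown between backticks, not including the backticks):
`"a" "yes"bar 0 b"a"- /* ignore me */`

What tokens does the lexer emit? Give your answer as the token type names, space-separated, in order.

Answer: STR STR ID NUM ID STR MINUS

Derivation:
pos=0: enter STRING mode
pos=0: emit STR "a" (now at pos=3)
pos=4: enter STRING mode
pos=4: emit STR "yes" (now at pos=9)
pos=9: emit ID 'bar' (now at pos=12)
pos=13: emit NUM '0' (now at pos=14)
pos=15: emit ID 'b' (now at pos=16)
pos=16: enter STRING mode
pos=16: emit STR "a" (now at pos=19)
pos=19: emit MINUS '-'
pos=21: enter COMMENT mode (saw '/*')
exit COMMENT mode (now at pos=36)
DONE. 7 tokens: [STR, STR, ID, NUM, ID, STR, MINUS]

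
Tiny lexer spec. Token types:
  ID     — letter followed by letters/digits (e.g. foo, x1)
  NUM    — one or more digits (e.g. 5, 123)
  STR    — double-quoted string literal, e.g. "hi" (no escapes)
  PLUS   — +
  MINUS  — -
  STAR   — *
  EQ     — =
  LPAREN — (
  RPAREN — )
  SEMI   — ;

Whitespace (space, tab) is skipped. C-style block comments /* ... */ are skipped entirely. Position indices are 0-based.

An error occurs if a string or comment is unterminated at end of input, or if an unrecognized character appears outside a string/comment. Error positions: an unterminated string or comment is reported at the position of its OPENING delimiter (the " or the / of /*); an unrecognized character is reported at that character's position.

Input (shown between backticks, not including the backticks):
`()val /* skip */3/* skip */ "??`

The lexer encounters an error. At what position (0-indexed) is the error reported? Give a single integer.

Answer: 28

Derivation:
pos=0: emit LPAREN '('
pos=1: emit RPAREN ')'
pos=2: emit ID 'val' (now at pos=5)
pos=6: enter COMMENT mode (saw '/*')
exit COMMENT mode (now at pos=16)
pos=16: emit NUM '3' (now at pos=17)
pos=17: enter COMMENT mode (saw '/*')
exit COMMENT mode (now at pos=27)
pos=28: enter STRING mode
pos=28: ERROR — unterminated string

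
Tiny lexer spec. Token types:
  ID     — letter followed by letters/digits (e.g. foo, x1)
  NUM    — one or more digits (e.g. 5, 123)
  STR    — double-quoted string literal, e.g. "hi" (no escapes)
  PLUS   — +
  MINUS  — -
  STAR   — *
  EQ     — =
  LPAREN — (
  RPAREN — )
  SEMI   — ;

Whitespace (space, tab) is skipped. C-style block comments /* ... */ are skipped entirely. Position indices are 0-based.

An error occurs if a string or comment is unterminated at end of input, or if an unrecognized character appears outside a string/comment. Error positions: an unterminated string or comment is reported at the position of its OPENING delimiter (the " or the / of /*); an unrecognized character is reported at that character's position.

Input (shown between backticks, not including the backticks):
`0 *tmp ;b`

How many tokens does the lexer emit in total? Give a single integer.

Answer: 5

Derivation:
pos=0: emit NUM '0' (now at pos=1)
pos=2: emit STAR '*'
pos=3: emit ID 'tmp' (now at pos=6)
pos=7: emit SEMI ';'
pos=8: emit ID 'b' (now at pos=9)
DONE. 5 tokens: [NUM, STAR, ID, SEMI, ID]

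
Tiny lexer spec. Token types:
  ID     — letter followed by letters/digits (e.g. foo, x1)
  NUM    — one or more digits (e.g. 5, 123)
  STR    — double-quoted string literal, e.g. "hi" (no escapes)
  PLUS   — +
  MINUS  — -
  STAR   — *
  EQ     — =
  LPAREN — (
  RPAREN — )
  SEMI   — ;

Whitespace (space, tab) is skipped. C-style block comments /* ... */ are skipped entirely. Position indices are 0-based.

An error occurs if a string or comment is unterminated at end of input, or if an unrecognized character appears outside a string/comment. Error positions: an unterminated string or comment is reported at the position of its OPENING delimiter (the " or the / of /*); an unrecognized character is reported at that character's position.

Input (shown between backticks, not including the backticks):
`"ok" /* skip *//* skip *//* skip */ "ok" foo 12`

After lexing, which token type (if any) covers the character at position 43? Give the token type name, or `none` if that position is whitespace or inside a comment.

pos=0: enter STRING mode
pos=0: emit STR "ok" (now at pos=4)
pos=5: enter COMMENT mode (saw '/*')
exit COMMENT mode (now at pos=15)
pos=15: enter COMMENT mode (saw '/*')
exit COMMENT mode (now at pos=25)
pos=25: enter COMMENT mode (saw '/*')
exit COMMENT mode (now at pos=35)
pos=36: enter STRING mode
pos=36: emit STR "ok" (now at pos=40)
pos=41: emit ID 'foo' (now at pos=44)
pos=45: emit NUM '12' (now at pos=47)
DONE. 4 tokens: [STR, STR, ID, NUM]
Position 43: char is 'o' -> ID

Answer: ID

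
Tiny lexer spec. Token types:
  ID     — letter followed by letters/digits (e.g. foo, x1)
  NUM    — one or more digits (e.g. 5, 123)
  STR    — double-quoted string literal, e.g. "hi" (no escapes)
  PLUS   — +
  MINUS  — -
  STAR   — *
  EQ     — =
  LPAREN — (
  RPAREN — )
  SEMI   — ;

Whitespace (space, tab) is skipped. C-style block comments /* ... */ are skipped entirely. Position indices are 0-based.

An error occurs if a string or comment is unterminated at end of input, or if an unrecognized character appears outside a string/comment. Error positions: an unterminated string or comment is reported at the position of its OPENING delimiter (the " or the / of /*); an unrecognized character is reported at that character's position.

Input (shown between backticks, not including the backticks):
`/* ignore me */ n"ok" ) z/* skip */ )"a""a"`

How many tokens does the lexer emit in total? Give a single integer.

pos=0: enter COMMENT mode (saw '/*')
exit COMMENT mode (now at pos=15)
pos=16: emit ID 'n' (now at pos=17)
pos=17: enter STRING mode
pos=17: emit STR "ok" (now at pos=21)
pos=22: emit RPAREN ')'
pos=24: emit ID 'z' (now at pos=25)
pos=25: enter COMMENT mode (saw '/*')
exit COMMENT mode (now at pos=35)
pos=36: emit RPAREN ')'
pos=37: enter STRING mode
pos=37: emit STR "a" (now at pos=40)
pos=40: enter STRING mode
pos=40: emit STR "a" (now at pos=43)
DONE. 7 tokens: [ID, STR, RPAREN, ID, RPAREN, STR, STR]

Answer: 7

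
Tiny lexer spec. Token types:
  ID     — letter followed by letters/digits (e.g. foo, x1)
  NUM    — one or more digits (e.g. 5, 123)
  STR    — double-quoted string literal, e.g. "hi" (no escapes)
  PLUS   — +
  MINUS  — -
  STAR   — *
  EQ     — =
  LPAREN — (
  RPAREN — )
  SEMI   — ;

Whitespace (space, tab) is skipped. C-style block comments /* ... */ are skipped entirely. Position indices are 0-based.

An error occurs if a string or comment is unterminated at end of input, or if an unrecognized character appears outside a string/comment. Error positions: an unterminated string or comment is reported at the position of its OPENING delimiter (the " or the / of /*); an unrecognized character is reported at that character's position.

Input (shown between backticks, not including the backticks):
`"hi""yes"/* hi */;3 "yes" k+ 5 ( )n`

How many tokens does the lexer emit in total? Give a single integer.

pos=0: enter STRING mode
pos=0: emit STR "hi" (now at pos=4)
pos=4: enter STRING mode
pos=4: emit STR "yes" (now at pos=9)
pos=9: enter COMMENT mode (saw '/*')
exit COMMENT mode (now at pos=17)
pos=17: emit SEMI ';'
pos=18: emit NUM '3' (now at pos=19)
pos=20: enter STRING mode
pos=20: emit STR "yes" (now at pos=25)
pos=26: emit ID 'k' (now at pos=27)
pos=27: emit PLUS '+'
pos=29: emit NUM '5' (now at pos=30)
pos=31: emit LPAREN '('
pos=33: emit RPAREN ')'
pos=34: emit ID 'n' (now at pos=35)
DONE. 11 tokens: [STR, STR, SEMI, NUM, STR, ID, PLUS, NUM, LPAREN, RPAREN, ID]

Answer: 11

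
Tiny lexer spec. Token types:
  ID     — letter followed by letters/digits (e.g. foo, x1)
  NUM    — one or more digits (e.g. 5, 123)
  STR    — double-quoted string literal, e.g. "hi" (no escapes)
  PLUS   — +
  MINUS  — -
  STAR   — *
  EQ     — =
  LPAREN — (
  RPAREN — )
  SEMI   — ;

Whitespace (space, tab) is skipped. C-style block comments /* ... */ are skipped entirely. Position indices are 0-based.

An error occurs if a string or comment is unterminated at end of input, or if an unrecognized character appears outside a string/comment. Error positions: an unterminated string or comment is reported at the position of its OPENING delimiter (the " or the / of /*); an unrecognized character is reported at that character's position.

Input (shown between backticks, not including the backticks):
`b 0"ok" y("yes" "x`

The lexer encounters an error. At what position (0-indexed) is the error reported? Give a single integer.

Answer: 16

Derivation:
pos=0: emit ID 'b' (now at pos=1)
pos=2: emit NUM '0' (now at pos=3)
pos=3: enter STRING mode
pos=3: emit STR "ok" (now at pos=7)
pos=8: emit ID 'y' (now at pos=9)
pos=9: emit LPAREN '('
pos=10: enter STRING mode
pos=10: emit STR "yes" (now at pos=15)
pos=16: enter STRING mode
pos=16: ERROR — unterminated string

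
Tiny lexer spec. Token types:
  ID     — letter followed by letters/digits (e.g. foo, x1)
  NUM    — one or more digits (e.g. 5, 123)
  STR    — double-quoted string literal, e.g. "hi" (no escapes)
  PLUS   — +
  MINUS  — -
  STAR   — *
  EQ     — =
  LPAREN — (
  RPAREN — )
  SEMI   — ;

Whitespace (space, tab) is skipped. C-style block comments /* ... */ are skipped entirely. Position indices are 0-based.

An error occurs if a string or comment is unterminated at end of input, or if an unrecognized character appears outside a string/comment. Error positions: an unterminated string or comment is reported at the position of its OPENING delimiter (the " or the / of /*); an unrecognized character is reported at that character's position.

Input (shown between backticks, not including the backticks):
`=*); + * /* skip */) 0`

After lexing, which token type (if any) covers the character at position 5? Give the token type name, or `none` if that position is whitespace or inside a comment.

Answer: PLUS

Derivation:
pos=0: emit EQ '='
pos=1: emit STAR '*'
pos=2: emit RPAREN ')'
pos=3: emit SEMI ';'
pos=5: emit PLUS '+'
pos=7: emit STAR '*'
pos=9: enter COMMENT mode (saw '/*')
exit COMMENT mode (now at pos=19)
pos=19: emit RPAREN ')'
pos=21: emit NUM '0' (now at pos=22)
DONE. 8 tokens: [EQ, STAR, RPAREN, SEMI, PLUS, STAR, RPAREN, NUM]
Position 5: char is '+' -> PLUS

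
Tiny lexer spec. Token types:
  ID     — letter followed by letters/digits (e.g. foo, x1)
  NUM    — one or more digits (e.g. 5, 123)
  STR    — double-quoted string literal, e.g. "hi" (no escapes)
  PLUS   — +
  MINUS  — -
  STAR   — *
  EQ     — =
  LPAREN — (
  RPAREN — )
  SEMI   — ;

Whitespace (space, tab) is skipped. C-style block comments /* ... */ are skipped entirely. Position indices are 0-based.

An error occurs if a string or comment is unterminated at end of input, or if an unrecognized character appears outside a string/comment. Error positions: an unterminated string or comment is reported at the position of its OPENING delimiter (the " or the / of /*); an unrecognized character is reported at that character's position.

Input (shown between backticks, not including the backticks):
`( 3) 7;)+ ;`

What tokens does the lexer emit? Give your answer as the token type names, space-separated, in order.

Answer: LPAREN NUM RPAREN NUM SEMI RPAREN PLUS SEMI

Derivation:
pos=0: emit LPAREN '('
pos=2: emit NUM '3' (now at pos=3)
pos=3: emit RPAREN ')'
pos=5: emit NUM '7' (now at pos=6)
pos=6: emit SEMI ';'
pos=7: emit RPAREN ')'
pos=8: emit PLUS '+'
pos=10: emit SEMI ';'
DONE. 8 tokens: [LPAREN, NUM, RPAREN, NUM, SEMI, RPAREN, PLUS, SEMI]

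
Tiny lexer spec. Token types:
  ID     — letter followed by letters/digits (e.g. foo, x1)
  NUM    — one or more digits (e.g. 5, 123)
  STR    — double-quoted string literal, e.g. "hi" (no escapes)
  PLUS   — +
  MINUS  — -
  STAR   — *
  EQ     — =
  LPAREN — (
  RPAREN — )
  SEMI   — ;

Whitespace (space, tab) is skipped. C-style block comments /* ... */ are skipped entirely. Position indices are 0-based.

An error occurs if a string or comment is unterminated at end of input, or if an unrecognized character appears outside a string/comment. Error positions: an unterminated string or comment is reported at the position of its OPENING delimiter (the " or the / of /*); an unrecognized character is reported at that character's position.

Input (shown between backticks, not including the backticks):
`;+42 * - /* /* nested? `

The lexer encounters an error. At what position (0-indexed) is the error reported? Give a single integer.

Answer: 9

Derivation:
pos=0: emit SEMI ';'
pos=1: emit PLUS '+'
pos=2: emit NUM '42' (now at pos=4)
pos=5: emit STAR '*'
pos=7: emit MINUS '-'
pos=9: enter COMMENT mode (saw '/*')
pos=9: ERROR — unterminated comment (reached EOF)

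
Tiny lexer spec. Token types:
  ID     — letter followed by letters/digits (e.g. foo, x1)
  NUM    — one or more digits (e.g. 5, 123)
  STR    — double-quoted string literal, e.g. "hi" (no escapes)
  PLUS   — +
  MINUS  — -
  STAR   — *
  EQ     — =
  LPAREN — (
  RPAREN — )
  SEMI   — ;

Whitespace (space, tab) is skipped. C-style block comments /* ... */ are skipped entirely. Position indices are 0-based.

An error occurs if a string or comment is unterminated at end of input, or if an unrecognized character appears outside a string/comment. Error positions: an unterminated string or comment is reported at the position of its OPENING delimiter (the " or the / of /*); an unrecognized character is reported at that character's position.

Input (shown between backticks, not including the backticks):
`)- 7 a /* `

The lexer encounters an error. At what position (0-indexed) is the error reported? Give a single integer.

Answer: 7

Derivation:
pos=0: emit RPAREN ')'
pos=1: emit MINUS '-'
pos=3: emit NUM '7' (now at pos=4)
pos=5: emit ID 'a' (now at pos=6)
pos=7: enter COMMENT mode (saw '/*')
pos=7: ERROR — unterminated comment (reached EOF)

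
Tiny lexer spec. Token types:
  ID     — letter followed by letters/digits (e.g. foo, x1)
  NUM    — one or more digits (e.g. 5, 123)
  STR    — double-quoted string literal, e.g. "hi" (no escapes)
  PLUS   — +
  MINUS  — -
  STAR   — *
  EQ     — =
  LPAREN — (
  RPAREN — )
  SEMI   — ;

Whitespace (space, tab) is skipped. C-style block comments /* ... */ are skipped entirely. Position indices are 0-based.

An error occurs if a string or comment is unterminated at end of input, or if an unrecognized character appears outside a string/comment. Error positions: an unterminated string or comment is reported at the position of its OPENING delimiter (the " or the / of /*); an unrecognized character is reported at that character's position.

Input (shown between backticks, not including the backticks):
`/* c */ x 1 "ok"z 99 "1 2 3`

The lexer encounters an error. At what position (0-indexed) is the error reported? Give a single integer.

pos=0: enter COMMENT mode (saw '/*')
exit COMMENT mode (now at pos=7)
pos=8: emit ID 'x' (now at pos=9)
pos=10: emit NUM '1' (now at pos=11)
pos=12: enter STRING mode
pos=12: emit STR "ok" (now at pos=16)
pos=16: emit ID 'z' (now at pos=17)
pos=18: emit NUM '99' (now at pos=20)
pos=21: enter STRING mode
pos=21: ERROR — unterminated string

Answer: 21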